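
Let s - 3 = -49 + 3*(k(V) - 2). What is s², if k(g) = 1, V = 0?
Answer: 2401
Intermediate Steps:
s = -49 (s = 3 + (-49 + 3*(1 - 2)) = 3 + (-49 + 3*(-1)) = 3 + (-49 - 3) = 3 - 52 = -49)
s² = (-49)² = 2401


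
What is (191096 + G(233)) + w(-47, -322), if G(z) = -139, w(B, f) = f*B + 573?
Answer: 206664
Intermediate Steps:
w(B, f) = 573 + B*f (w(B, f) = B*f + 573 = 573 + B*f)
(191096 + G(233)) + w(-47, -322) = (191096 - 139) + (573 - 47*(-322)) = 190957 + (573 + 15134) = 190957 + 15707 = 206664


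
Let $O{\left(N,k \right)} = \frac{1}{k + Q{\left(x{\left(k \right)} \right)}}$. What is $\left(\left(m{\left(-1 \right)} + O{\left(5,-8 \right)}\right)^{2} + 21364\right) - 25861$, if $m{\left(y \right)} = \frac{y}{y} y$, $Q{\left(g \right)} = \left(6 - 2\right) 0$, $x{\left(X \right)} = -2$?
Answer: $- \frac{287727}{64} \approx -4495.7$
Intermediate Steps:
$Q{\left(g \right)} = 0$ ($Q{\left(g \right)} = 4 \cdot 0 = 0$)
$O{\left(N,k \right)} = \frac{1}{k}$ ($O{\left(N,k \right)} = \frac{1}{k + 0} = \frac{1}{k}$)
$m{\left(y \right)} = y$ ($m{\left(y \right)} = 1 y = y$)
$\left(\left(m{\left(-1 \right)} + O{\left(5,-8 \right)}\right)^{2} + 21364\right) - 25861 = \left(\left(-1 + \frac{1}{-8}\right)^{2} + 21364\right) - 25861 = \left(\left(-1 - \frac{1}{8}\right)^{2} + 21364\right) - 25861 = \left(\left(- \frac{9}{8}\right)^{2} + 21364\right) - 25861 = \left(\frac{81}{64} + 21364\right) - 25861 = \frac{1367377}{64} - 25861 = - \frac{287727}{64}$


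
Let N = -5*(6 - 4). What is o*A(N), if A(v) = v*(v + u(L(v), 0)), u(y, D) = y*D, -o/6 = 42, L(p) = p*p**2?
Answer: -25200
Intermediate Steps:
L(p) = p**3
N = -10 (N = -5*2 = -10)
o = -252 (o = -6*42 = -252)
u(y, D) = D*y
A(v) = v**2 (A(v) = v*(v + 0*v**3) = v*(v + 0) = v*v = v**2)
o*A(N) = -252*(-10)**2 = -252*100 = -25200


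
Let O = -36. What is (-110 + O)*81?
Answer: -11826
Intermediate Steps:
(-110 + O)*81 = (-110 - 36)*81 = -146*81 = -11826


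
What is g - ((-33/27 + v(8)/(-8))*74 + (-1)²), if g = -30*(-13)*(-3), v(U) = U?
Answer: -9059/9 ≈ -1006.6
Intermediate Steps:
g = -1170 (g = 390*(-3) = -1170)
g - ((-33/27 + v(8)/(-8))*74 + (-1)²) = -1170 - ((-33/27 + 8/(-8))*74 + (-1)²) = -1170 - ((-33*1/27 + 8*(-⅛))*74 + 1) = -1170 - ((-11/9 - 1)*74 + 1) = -1170 - (-20/9*74 + 1) = -1170 - (-1480/9 + 1) = -1170 - 1*(-1471/9) = -1170 + 1471/9 = -9059/9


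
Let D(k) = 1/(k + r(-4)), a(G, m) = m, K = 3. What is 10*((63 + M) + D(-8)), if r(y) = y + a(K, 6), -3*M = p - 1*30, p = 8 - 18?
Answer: 2285/3 ≈ 761.67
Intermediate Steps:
p = -10
M = 40/3 (M = -(-10 - 1*30)/3 = -(-10 - 30)/3 = -⅓*(-40) = 40/3 ≈ 13.333)
r(y) = 6 + y (r(y) = y + 6 = 6 + y)
D(k) = 1/(2 + k) (D(k) = 1/(k + (6 - 4)) = 1/(k + 2) = 1/(2 + k))
10*((63 + M) + D(-8)) = 10*((63 + 40/3) + 1/(2 - 8)) = 10*(229/3 + 1/(-6)) = 10*(229/3 - ⅙) = 10*(457/6) = 2285/3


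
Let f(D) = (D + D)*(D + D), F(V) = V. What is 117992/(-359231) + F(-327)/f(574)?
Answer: -155619597305/473431971824 ≈ -0.32871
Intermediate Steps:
f(D) = 4*D² (f(D) = (2*D)*(2*D) = 4*D²)
117992/(-359231) + F(-327)/f(574) = 117992/(-359231) - 327/(4*574²) = 117992*(-1/359231) - 327/(4*329476) = -117992/359231 - 327/1317904 = -155619597305/473431971824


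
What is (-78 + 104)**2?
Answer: 676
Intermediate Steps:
(-78 + 104)**2 = 26**2 = 676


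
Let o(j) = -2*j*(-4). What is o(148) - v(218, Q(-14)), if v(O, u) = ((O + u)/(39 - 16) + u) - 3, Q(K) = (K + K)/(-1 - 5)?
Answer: 26971/23 ≈ 1172.7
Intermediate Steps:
Q(K) = -K/3 (Q(K) = (2*K)/(-6) = (2*K)*(-⅙) = -K/3)
v(O, u) = -3 + O/23 + 24*u/23 (v(O, u) = ((O + u)/23 + u) - 3 = ((O + u)*(1/23) + u) - 3 = ((O/23 + u/23) + u) - 3 = (O/23 + 24*u/23) - 3 = -3 + O/23 + 24*u/23)
o(j) = 8*j
o(148) - v(218, Q(-14)) = 8*148 - (-3 + (1/23)*218 + 24*(-⅓*(-14))/23) = 1184 - (-3 + 218/23 + (24/23)*(14/3)) = 1184 - (-3 + 218/23 + 112/23) = 1184 - 1*261/23 = 1184 - 261/23 = 26971/23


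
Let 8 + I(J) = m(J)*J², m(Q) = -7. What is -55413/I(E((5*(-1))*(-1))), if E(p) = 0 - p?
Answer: 18471/61 ≈ 302.80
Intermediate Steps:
E(p) = -p
I(J) = -8 - 7*J²
-55413/I(E((5*(-1))*(-1))) = -55413/(-8 - 7*(-5*(-1)*(-1))²) = -55413/(-8 - 7*(-(-5)*(-1))²) = -55413/(-8 - 7*(-1*5)²) = -55413/(-8 - 7*(-5)²) = -55413/(-8 - 7*25) = -55413/(-8 - 175) = -55413/(-183) = -55413*(-1/183) = 18471/61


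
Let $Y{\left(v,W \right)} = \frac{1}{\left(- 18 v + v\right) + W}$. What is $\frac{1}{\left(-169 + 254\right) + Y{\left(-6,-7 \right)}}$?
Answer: $\frac{95}{8076} \approx 0.011763$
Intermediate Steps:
$Y{\left(v,W \right)} = \frac{1}{W - 17 v}$ ($Y{\left(v,W \right)} = \frac{1}{- 17 v + W} = \frac{1}{W - 17 v}$)
$\frac{1}{\left(-169 + 254\right) + Y{\left(-6,-7 \right)}} = \frac{1}{\left(-169 + 254\right) + \frac{1}{-7 - -102}} = \frac{1}{85 + \frac{1}{-7 + 102}} = \frac{1}{85 + \frac{1}{95}} = \frac{1}{\frac{8076}{95}} = \frac{95}{8076}$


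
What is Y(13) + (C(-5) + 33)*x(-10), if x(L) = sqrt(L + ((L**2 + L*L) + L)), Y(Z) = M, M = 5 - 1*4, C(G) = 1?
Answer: 1 + 204*sqrt(5) ≈ 457.16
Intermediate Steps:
M = 1 (M = 5 - 4 = 1)
Y(Z) = 1
x(L) = sqrt(2*L + 2*L**2) (x(L) = sqrt(L + ((L**2 + L**2) + L)) = sqrt(L + (2*L**2 + L)) = sqrt(L + (L + 2*L**2)) = sqrt(2*L + 2*L**2))
Y(13) + (C(-5) + 33)*x(-10) = 1 + (1 + 33)*(sqrt(2)*sqrt(-10*(1 - 10))) = 1 + 34*(sqrt(2)*sqrt(-10*(-9))) = 1 + 34*(sqrt(2)*sqrt(90)) = 1 + 34*(sqrt(2)*(3*sqrt(10))) = 1 + 34*(6*sqrt(5)) = 1 + 204*sqrt(5)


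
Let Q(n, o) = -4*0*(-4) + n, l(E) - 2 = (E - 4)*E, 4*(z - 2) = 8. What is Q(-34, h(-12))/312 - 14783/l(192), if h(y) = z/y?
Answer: -1459907/2815644 ≈ -0.51850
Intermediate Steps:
z = 4 (z = 2 + (¼)*8 = 2 + 2 = 4)
l(E) = 2 + E*(-4 + E) (l(E) = 2 + (E - 4)*E = 2 + (-4 + E)*E = 2 + E*(-4 + E))
h(y) = 4/y
Q(n, o) = n (Q(n, o) = 0*(-4) + n = 0 + n = n)
Q(-34, h(-12))/312 - 14783/l(192) = -34/312 - 14783/(2 + 192² - 4*192) = -34*1/312 - 14783/(2 + 36864 - 768) = -17/156 - 14783/36098 = -1459907/2815644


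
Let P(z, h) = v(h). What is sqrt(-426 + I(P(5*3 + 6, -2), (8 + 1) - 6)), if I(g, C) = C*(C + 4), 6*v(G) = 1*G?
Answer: 9*I*sqrt(5) ≈ 20.125*I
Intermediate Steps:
v(G) = G/6 (v(G) = (1*G)/6 = G/6)
P(z, h) = h/6
I(g, C) = C*(4 + C)
sqrt(-426 + I(P(5*3 + 6, -2), (8 + 1) - 6)) = sqrt(-426 + ((8 + 1) - 6)*(4 + ((8 + 1) - 6))) = sqrt(-426 + (9 - 6)*(4 + (9 - 6))) = sqrt(-426 + 3*(4 + 3)) = sqrt(-426 + 3*7) = sqrt(-426 + 21) = sqrt(-405) = 9*I*sqrt(5)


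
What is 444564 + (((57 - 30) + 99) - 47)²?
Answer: 450805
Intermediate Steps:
444564 + (((57 - 30) + 99) - 47)² = 444564 + ((27 + 99) - 47)² = 444564 + (126 - 47)² = 444564 + 79² = 444564 + 6241 = 450805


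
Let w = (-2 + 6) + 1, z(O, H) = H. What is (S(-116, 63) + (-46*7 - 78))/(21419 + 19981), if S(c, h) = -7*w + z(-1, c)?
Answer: -551/41400 ≈ -0.013309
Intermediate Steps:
w = 5 (w = 4 + 1 = 5)
S(c, h) = -35 + c (S(c, h) = -7*5 + c = -35 + c)
(S(-116, 63) + (-46*7 - 78))/(21419 + 19981) = ((-35 - 116) + (-46*7 - 78))/(21419 + 19981) = (-151 + (-322 - 78))/41400 = (-151 - 400)*(1/41400) = -551*1/41400 = -551/41400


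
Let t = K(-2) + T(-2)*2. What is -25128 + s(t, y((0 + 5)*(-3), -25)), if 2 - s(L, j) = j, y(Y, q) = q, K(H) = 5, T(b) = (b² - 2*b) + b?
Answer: -25101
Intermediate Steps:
T(b) = b² - b
t = 17 (t = 5 - 2*(-1 - 2)*2 = 5 - 2*(-3)*2 = 5 + 6*2 = 5 + 12 = 17)
s(L, j) = 2 - j
-25128 + s(t, y((0 + 5)*(-3), -25)) = -25128 + (2 - 1*(-25)) = -25128 + (2 + 25) = -25128 + 27 = -25101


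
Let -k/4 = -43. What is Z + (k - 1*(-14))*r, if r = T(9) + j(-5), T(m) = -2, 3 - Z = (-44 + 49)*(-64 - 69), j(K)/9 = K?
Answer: -8074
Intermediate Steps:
k = 172 (k = -4*(-43) = 172)
j(K) = 9*K
Z = 668 (Z = 3 - (-44 + 49)*(-64 - 69) = 3 - 5*(-133) = 3 - 1*(-665) = 3 + 665 = 668)
r = -47 (r = -2 + 9*(-5) = -2 - 45 = -47)
Z + (k - 1*(-14))*r = 668 + (172 - 1*(-14))*(-47) = 668 + (172 + 14)*(-47) = 668 + 186*(-47) = 668 - 8742 = -8074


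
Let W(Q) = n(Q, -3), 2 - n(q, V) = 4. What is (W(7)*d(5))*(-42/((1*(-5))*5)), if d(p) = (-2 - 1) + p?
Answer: -168/25 ≈ -6.7200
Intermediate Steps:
n(q, V) = -2 (n(q, V) = 2 - 1*4 = 2 - 4 = -2)
W(Q) = -2
d(p) = -3 + p
(W(7)*d(5))*(-42/((1*(-5))*5)) = (-2*(-3 + 5))*(-42/((1*(-5))*5)) = (-2*2)*(-42/((-5*5))) = -(-168)/(-25) = -(-168)*(-1)/25 = -4*42/25 = -168/25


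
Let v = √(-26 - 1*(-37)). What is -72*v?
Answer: -72*√11 ≈ -238.80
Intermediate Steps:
v = √11 (v = √(-26 + 37) = √11 ≈ 3.3166)
-72*v = -72*√11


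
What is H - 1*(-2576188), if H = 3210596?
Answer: 5786784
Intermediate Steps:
H - 1*(-2576188) = 3210596 - 1*(-2576188) = 3210596 + 2576188 = 5786784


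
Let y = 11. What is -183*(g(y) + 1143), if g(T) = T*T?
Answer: -231312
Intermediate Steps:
g(T) = T²
-183*(g(y) + 1143) = -183*(11² + 1143) = -183*(121 + 1143) = -183*1264 = -231312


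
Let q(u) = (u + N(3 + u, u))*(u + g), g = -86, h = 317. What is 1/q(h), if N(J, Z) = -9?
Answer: 1/71148 ≈ 1.4055e-5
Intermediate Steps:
q(u) = (-86 + u)*(-9 + u) (q(u) = (u - 9)*(u - 86) = (-9 + u)*(-86 + u) = (-86 + u)*(-9 + u))
1/q(h) = 1/(774 + 317² - 95*317) = 1/(774 + 100489 - 30115) = 1/71148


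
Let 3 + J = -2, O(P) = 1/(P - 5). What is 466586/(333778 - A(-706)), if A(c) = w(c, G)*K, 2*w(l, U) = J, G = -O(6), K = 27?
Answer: 933172/667691 ≈ 1.3976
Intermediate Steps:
O(P) = 1/(-5 + P)
J = -5 (J = -3 - 2 = -5)
G = -1 (G = -1/(-5 + 6) = -1/1 = -1*1 = -1)
w(l, U) = -5/2 (w(l, U) = (½)*(-5) = -5/2)
A(c) = -135/2 (A(c) = -5/2*27 = -135/2)
466586/(333778 - A(-706)) = 466586/(333778 - 1*(-135/2)) = 466586/(333778 + 135/2) = 466586/(667691/2) = 466586*(2/667691) = 933172/667691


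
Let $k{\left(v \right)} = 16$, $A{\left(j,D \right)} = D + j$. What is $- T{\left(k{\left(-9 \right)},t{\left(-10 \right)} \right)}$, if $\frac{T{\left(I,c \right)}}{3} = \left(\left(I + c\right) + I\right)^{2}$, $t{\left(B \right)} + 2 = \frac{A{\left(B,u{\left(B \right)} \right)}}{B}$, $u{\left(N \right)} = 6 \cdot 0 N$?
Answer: $-2883$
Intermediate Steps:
$u{\left(N \right)} = 0$ ($u{\left(N \right)} = 0 N = 0$)
$t{\left(B \right)} = -1$ ($t{\left(B \right)} = -2 + \frac{0 + B}{B} = -2 + \frac{B}{B} = -2 + 1 = -1$)
$T{\left(I,c \right)} = 3 \left(c + 2 I\right)^{2}$ ($T{\left(I,c \right)} = 3 \left(\left(I + c\right) + I\right)^{2} = 3 \left(c + 2 I\right)^{2}$)
$- T{\left(k{\left(-9 \right)},t{\left(-10 \right)} \right)} = - 3 \left(-1 + 2 \cdot 16\right)^{2} = - 3 \left(-1 + 32\right)^{2} = - 3 \cdot 31^{2} = - 3 \cdot 961 = \left(-1\right) 2883 = -2883$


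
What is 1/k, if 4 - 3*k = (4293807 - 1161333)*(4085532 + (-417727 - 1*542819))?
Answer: -3/9788937395360 ≈ -3.0647e-13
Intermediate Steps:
k = -9788937395360/3 (k = 4/3 - (4293807 - 1161333)*(4085532 + (-417727 - 1*542819))/3 = 4/3 - 1044158*(4085532 + (-417727 - 542819)) = 4/3 - 1044158*(4085532 - 960546) = 4/3 - 1044158*3124986 = 4/3 - ⅓*9788937395364 = 4/3 - 3262979131788 = -9788937395360/3 ≈ -3.2630e+12)
1/k = 1/(-9788937395360/3) = -3/9788937395360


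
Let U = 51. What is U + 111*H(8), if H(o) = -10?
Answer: -1059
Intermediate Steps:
U + 111*H(8) = 51 + 111*(-10) = 51 - 1110 = -1059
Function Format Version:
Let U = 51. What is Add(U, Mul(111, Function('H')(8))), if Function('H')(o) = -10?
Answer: -1059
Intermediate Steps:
Add(U, Mul(111, Function('H')(8))) = Add(51, Mul(111, -10)) = Add(51, -1110) = -1059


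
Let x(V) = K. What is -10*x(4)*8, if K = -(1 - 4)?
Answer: -240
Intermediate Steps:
K = 3 (K = -1*(-3) = 3)
x(V) = 3
-10*x(4)*8 = -10*3*8 = -30*8 = -240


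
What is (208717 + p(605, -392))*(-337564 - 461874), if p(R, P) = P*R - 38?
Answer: 22768793678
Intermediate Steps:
p(R, P) = -38 + P*R
(208717 + p(605, -392))*(-337564 - 461874) = (208717 + (-38 - 392*605))*(-337564 - 461874) = (208717 + (-38 - 237160))*(-799438) = (208717 - 237198)*(-799438) = -28481*(-799438) = 22768793678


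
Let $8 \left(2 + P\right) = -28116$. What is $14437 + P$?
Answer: $\frac{21841}{2} \approx 10921.0$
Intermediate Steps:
$P = - \frac{7033}{2}$ ($P = -2 + \frac{1}{8} \left(-28116\right) = -2 - \frac{7029}{2} = - \frac{7033}{2} \approx -3516.5$)
$14437 + P = 14437 - \frac{7033}{2} = \frac{21841}{2}$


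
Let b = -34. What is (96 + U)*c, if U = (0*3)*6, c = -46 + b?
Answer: -7680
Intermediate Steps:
c = -80 (c = -46 - 34 = -80)
U = 0 (U = 0*6 = 0)
(96 + U)*c = (96 + 0)*(-80) = 96*(-80) = -7680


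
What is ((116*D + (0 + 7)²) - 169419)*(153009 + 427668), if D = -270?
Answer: -116536067130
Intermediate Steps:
((116*D + (0 + 7)²) - 169419)*(153009 + 427668) = ((116*(-270) + (0 + 7)²) - 169419)*(153009 + 427668) = ((-31320 + 7²) - 169419)*580677 = ((-31320 + 49) - 169419)*580677 = (-31271 - 169419)*580677 = -200690*580677 = -116536067130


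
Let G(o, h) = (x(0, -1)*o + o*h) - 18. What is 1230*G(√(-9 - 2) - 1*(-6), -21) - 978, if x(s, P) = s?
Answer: -178098 - 25830*I*√11 ≈ -1.781e+5 - 85668.0*I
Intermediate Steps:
G(o, h) = -18 + h*o (G(o, h) = (0*o + o*h) - 18 = (0 + h*o) - 18 = h*o - 18 = -18 + h*o)
1230*G(√(-9 - 2) - 1*(-6), -21) - 978 = 1230*(-18 - 21*(√(-9 - 2) - 1*(-6))) - 978 = 1230*(-18 - 21*(√(-11) + 6)) - 978 = 1230*(-18 - 21*(I*√11 + 6)) - 978 = 1230*(-18 - 21*(6 + I*√11)) - 978 = 1230*(-18 + (-126 - 21*I*√11)) - 978 = 1230*(-144 - 21*I*√11) - 978 = (-177120 - 25830*I*√11) - 978 = -178098 - 25830*I*√11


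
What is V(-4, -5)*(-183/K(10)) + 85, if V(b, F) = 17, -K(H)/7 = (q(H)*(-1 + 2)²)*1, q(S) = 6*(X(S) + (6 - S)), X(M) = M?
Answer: 8177/84 ≈ 97.345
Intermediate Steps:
q(S) = 36 (q(S) = 6*(S + (6 - S)) = 6*6 = 36)
K(H) = -252 (K(H) = -7*36*(-1 + 2)² = -7*36*1² = -7*36*1 = -252)
V(-4, -5)*(-183/K(10)) + 85 = 17*(-183/(-252)) + 85 = 17*(-183*(-1/252)) + 85 = 17*(61/84) + 85 = 1037/84 + 85 = 8177/84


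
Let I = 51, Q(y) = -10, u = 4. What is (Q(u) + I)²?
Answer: 1681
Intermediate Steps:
(Q(u) + I)² = (-10 + 51)² = 41² = 1681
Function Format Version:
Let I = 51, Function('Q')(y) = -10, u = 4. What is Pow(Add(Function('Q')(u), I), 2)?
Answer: 1681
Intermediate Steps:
Pow(Add(Function('Q')(u), I), 2) = Pow(Add(-10, 51), 2) = Pow(41, 2) = 1681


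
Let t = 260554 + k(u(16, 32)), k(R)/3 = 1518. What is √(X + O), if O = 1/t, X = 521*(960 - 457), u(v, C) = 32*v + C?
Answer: √4604594429521985/132554 ≈ 511.92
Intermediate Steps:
u(v, C) = C + 32*v
k(R) = 4554 (k(R) = 3*1518 = 4554)
X = 262063 (X = 521*503 = 262063)
t = 265108 (t = 260554 + 4554 = 265108)
O = 1/265108 ≈ 3.7720e-6
√(X + O) = √(262063 + 1/265108) = √(69474997805/265108) = √4604594429521985/132554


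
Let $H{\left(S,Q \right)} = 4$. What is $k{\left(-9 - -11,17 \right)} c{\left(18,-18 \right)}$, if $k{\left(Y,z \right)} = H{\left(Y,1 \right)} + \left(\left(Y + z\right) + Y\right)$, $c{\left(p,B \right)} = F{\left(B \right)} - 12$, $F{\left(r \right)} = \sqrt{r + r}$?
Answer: $-300 + 150 i \approx -300.0 + 150.0 i$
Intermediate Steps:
$F{\left(r \right)} = \sqrt{2} \sqrt{r}$ ($F{\left(r \right)} = \sqrt{2 r} = \sqrt{2} \sqrt{r}$)
$c{\left(p,B \right)} = -12 + \sqrt{2} \sqrt{B}$ ($c{\left(p,B \right)} = \sqrt{2} \sqrt{B} - 12 = -12 + \sqrt{2} \sqrt{B}$)
$k{\left(Y,z \right)} = 4 + z + 2 Y$ ($k{\left(Y,z \right)} = 4 + \left(\left(Y + z\right) + Y\right) = 4 + \left(z + 2 Y\right) = 4 + z + 2 Y$)
$k{\left(-9 - -11,17 \right)} c{\left(18,-18 \right)} = \left(4 + 17 + 2 \left(-9 - -11\right)\right) \left(-12 + \sqrt{2} \sqrt{-18}\right) = \left(4 + 17 + 2 \left(-9 + 11\right)\right) \left(-12 + \sqrt{2} \cdot 3 i \sqrt{2}\right) = \left(4 + 17 + 2 \cdot 2\right) \left(-12 + 6 i\right) = \left(4 + 17 + 4\right) \left(-12 + 6 i\right) = 25 \left(-12 + 6 i\right) = -300 + 150 i$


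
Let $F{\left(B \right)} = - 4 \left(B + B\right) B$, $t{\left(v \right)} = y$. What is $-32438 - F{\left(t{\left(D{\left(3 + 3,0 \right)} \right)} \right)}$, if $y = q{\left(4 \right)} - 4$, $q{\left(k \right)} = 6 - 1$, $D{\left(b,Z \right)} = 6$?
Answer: $-32430$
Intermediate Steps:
$q{\left(k \right)} = 5$
$y = 1$ ($y = 5 - 4 = 1$)
$t{\left(v \right)} = 1$
$F{\left(B \right)} = - 8 B^{2}$ ($F{\left(B \right)} = - 4 \cdot 2 B B = - 4 \cdot 2 B^{2} = - 8 B^{2}$)
$-32438 - F{\left(t{\left(D{\left(3 + 3,0 \right)} \right)} \right)} = -32438 - - 8 \cdot 1^{2} = -32438 - \left(-8\right) 1 = -32438 - -8 = -32438 + 8 = -32430$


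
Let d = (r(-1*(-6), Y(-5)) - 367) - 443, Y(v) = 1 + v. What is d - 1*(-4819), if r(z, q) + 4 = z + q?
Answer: 4007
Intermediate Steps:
r(z, q) = -4 + q + z (r(z, q) = -4 + (z + q) = -4 + (q + z) = -4 + q + z)
d = -812 (d = ((-4 + (1 - 5) - 1*(-6)) - 367) - 443 = ((-4 - 4 + 6) - 367) - 443 = (-2 - 367) - 443 = -369 - 443 = -812)
d - 1*(-4819) = -812 - 1*(-4819) = -812 + 4819 = 4007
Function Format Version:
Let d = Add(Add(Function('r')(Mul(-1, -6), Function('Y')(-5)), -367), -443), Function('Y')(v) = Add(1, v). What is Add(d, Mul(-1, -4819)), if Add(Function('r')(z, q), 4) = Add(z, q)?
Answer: 4007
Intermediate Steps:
Function('r')(z, q) = Add(-4, q, z) (Function('r')(z, q) = Add(-4, Add(z, q)) = Add(-4, Add(q, z)) = Add(-4, q, z))
d = -812 (d = Add(Add(Add(-4, Add(1, -5), Mul(-1, -6)), -367), -443) = Add(Add(Add(-4, -4, 6), -367), -443) = Add(Add(-2, -367), -443) = Add(-369, -443) = -812)
Add(d, Mul(-1, -4819)) = Add(-812, Mul(-1, -4819)) = Add(-812, 4819) = 4007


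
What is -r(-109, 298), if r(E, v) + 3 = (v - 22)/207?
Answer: 5/3 ≈ 1.6667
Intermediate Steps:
r(E, v) = -643/207 + v/207 (r(E, v) = -3 + (v - 22)/207 = -3 + (-22 + v)*(1/207) = -3 + (-22/207 + v/207) = -643/207 + v/207)
-r(-109, 298) = -(-643/207 + (1/207)*298) = -(-643/207 + 298/207) = -1*(-5/3) = 5/3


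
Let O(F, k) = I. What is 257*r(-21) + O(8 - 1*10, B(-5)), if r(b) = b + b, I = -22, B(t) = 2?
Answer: -10816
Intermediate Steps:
O(F, k) = -22
r(b) = 2*b
257*r(-21) + O(8 - 1*10, B(-5)) = 257*(2*(-21)) - 22 = 257*(-42) - 22 = -10794 - 22 = -10816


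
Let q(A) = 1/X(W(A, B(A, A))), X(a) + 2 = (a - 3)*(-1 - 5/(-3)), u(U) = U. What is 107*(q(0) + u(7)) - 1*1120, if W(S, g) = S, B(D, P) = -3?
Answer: -1591/4 ≈ -397.75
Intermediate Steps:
X(a) = -4 + 2*a/3 (X(a) = -2 + (a - 3)*(-1 - 5/(-3)) = -2 + (-3 + a)*(-1 - 5*(-⅓)) = -2 + (-3 + a)*(-1 + 5/3) = -2 + (-3 + a)*(⅔) = -2 + (-2 + 2*a/3) = -4 + 2*a/3)
q(A) = 1/(-4 + 2*A/3)
107*(q(0) + u(7)) - 1*1120 = 107*(3/(2*(-6 + 0)) + 7) - 1*1120 = 107*((3/2)/(-6) + 7) - 1120 = 107*((3/2)*(-⅙) + 7) - 1120 = 107*(-¼ + 7) - 1120 = 107*(27/4) - 1120 = 2889/4 - 1120 = -1591/4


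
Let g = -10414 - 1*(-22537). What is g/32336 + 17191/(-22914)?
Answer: -139050877/370473552 ≈ -0.37533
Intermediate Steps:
g = 12123 (g = -10414 + 22537 = 12123)
g/32336 + 17191/(-22914) = 12123/32336 + 17191/(-22914) = 12123*(1/32336) + 17191*(-1/22914) = 12123/32336 - 17191/22914 = -139050877/370473552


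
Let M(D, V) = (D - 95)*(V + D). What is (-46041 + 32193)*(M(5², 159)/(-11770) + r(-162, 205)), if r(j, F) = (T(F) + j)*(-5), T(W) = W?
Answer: 3486469416/1177 ≈ 2.9622e+6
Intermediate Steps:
r(j, F) = -5*F - 5*j (r(j, F) = (F + j)*(-5) = -5*F - 5*j)
M(D, V) = (-95 + D)*(D + V)
(-46041 + 32193)*(M(5², 159)/(-11770) + r(-162, 205)) = (-46041 + 32193)*(((5²)² - 95*5² - 95*159 + 5²*159)/(-11770) + (-5*205 - 5*(-162))) = -13848*((25² - 95*25 - 15105 + 25*159)*(-1/11770) + (-1025 + 810)) = -13848*((625 - 2375 - 15105 + 3975)*(-1/11770) - 215) = -13848*(-12880*(-1/11770) - 215) = -13848*(1288/1177 - 215) = -13848*(-251767/1177) = 3486469416/1177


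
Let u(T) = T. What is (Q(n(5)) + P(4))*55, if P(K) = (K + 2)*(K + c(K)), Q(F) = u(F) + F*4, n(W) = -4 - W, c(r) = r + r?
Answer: 1485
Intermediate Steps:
c(r) = 2*r
Q(F) = 5*F (Q(F) = F + F*4 = F + 4*F = 5*F)
P(K) = 3*K*(2 + K) (P(K) = (K + 2)*(K + 2*K) = (2 + K)*(3*K) = 3*K*(2 + K))
(Q(n(5)) + P(4))*55 = (5*(-4 - 1*5) + 3*4*(2 + 4))*55 = (5*(-4 - 5) + 3*4*6)*55 = (5*(-9) + 72)*55 = (-45 + 72)*55 = 27*55 = 1485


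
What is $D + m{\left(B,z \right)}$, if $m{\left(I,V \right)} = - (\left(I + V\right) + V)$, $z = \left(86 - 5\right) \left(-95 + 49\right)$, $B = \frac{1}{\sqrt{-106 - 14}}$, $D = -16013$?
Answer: $-8561 + \frac{i \sqrt{30}}{60} \approx -8561.0 + 0.091287 i$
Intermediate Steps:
$B = - \frac{i \sqrt{30}}{60}$ ($B = \frac{1}{\sqrt{-120}} = \frac{1}{2 i \sqrt{30}} = - \frac{i \sqrt{30}}{60} \approx - 0.091287 i$)
$z = -3726$ ($z = 81 \left(-46\right) = -3726$)
$m{\left(I,V \right)} = - I - 2 V$ ($m{\left(I,V \right)} = - (I + 2 V) = - I - 2 V$)
$D + m{\left(B,z \right)} = -16013 - \left(-7452 - \frac{i \sqrt{30}}{60}\right) = -16013 + \left(\frac{i \sqrt{30}}{60} + 7452\right) = -16013 + \left(7452 + \frac{i \sqrt{30}}{60}\right) = -8561 + \frac{i \sqrt{30}}{60}$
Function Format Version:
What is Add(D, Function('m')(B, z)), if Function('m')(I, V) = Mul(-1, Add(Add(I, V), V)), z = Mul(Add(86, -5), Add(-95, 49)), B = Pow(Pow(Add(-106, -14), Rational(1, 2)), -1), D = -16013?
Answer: Add(-8561, Mul(Rational(1, 60), I, Pow(30, Rational(1, 2)))) ≈ Add(-8561.0, Mul(0.091287, I))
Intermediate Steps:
B = Mul(Rational(-1, 60), I, Pow(30, Rational(1, 2))) (B = Pow(Pow(-120, Rational(1, 2)), -1) = Pow(Mul(2, I, Pow(30, Rational(1, 2))), -1) = Mul(Rational(-1, 60), I, Pow(30, Rational(1, 2))) ≈ Mul(-0.091287, I))
z = -3726 (z = Mul(81, -46) = -3726)
Function('m')(I, V) = Add(Mul(-1, I), Mul(-2, V)) (Function('m')(I, V) = Mul(-1, Add(I, Mul(2, V))) = Add(Mul(-1, I), Mul(-2, V)))
Add(D, Function('m')(B, z)) = Add(-16013, Add(Mul(-1, Mul(Rational(-1, 60), I, Pow(30, Rational(1, 2)))), Mul(-2, -3726))) = Add(-16013, Add(Mul(Rational(1, 60), I, Pow(30, Rational(1, 2))), 7452)) = Add(-16013, Add(7452, Mul(Rational(1, 60), I, Pow(30, Rational(1, 2))))) = Add(-8561, Mul(Rational(1, 60), I, Pow(30, Rational(1, 2))))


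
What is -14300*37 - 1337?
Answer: -530437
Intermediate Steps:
-14300*37 - 1337 = -550*962 - 1337 = -529100 - 1337 = -530437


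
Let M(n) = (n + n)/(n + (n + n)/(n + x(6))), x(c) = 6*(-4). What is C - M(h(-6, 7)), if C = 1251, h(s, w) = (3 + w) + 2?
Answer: 6243/5 ≈ 1248.6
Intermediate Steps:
h(s, w) = 5 + w
x(c) = -24
M(n) = 2*n/(n + 2*n/(-24 + n)) (M(n) = (n + n)/(n + (n + n)/(n - 24)) = (2*n)/(n + (2*n)/(-24 + n)) = (2*n)/(n + 2*n/(-24 + n)) = 2*n/(n + 2*n/(-24 + n)))
C - M(h(-6, 7)) = 1251 - 2*(-24 + (5 + 7))/(-22 + (5 + 7)) = 1251 - 2*(-24 + 12)/(-22 + 12) = 1251 - 2*(-12)/(-10) = 1251 - 2*(-1)*(-12)/10 = 1251 - 1*12/5 = 1251 - 12/5 = 6243/5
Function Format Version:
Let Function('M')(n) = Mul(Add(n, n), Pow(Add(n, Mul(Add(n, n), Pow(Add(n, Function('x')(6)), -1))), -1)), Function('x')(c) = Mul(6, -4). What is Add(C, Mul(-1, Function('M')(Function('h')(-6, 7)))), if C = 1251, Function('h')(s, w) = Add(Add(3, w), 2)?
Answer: Rational(6243, 5) ≈ 1248.6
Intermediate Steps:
Function('h')(s, w) = Add(5, w)
Function('x')(c) = -24
Function('M')(n) = Mul(2, n, Pow(Add(n, Mul(2, n, Pow(Add(-24, n), -1))), -1)) (Function('M')(n) = Mul(Add(n, n), Pow(Add(n, Mul(Add(n, n), Pow(Add(n, -24), -1))), -1)) = Mul(Mul(2, n), Pow(Add(n, Mul(Mul(2, n), Pow(Add(-24, n), -1))), -1)) = Mul(Mul(2, n), Pow(Add(n, Mul(2, n, Pow(Add(-24, n), -1))), -1)) = Mul(2, n, Pow(Add(n, Mul(2, n, Pow(Add(-24, n), -1))), -1)))
Add(C, Mul(-1, Function('M')(Function('h')(-6, 7)))) = Add(1251, Mul(-1, Mul(2, Pow(Add(-22, Add(5, 7)), -1), Add(-24, Add(5, 7))))) = Add(1251, Mul(-1, Mul(2, Pow(Add(-22, 12), -1), Add(-24, 12)))) = Add(1251, Mul(-1, Mul(2, Pow(-10, -1), -12))) = Add(1251, Mul(-1, Mul(2, Rational(-1, 10), -12))) = Add(1251, Mul(-1, Rational(12, 5))) = Add(1251, Rational(-12, 5)) = Rational(6243, 5)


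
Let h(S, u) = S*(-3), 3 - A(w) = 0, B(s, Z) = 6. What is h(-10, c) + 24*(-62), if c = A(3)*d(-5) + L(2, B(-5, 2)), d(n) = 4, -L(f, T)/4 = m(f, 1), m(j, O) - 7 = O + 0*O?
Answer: -1458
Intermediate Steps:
A(w) = 3 (A(w) = 3 - 1*0 = 3 + 0 = 3)
m(j, O) = 7 + O (m(j, O) = 7 + (O + 0*O) = 7 + (O + 0) = 7 + O)
L(f, T) = -32 (L(f, T) = -4*(7 + 1) = -4*8 = -32)
c = -20 (c = 3*4 - 32 = 12 - 32 = -20)
h(S, u) = -3*S
h(-10, c) + 24*(-62) = -3*(-10) + 24*(-62) = 30 - 1488 = -1458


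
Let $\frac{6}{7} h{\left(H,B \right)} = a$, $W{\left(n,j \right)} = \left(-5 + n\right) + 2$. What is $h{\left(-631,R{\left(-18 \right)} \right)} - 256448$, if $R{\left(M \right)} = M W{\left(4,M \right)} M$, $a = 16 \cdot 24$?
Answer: $-256000$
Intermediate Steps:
$W{\left(n,j \right)} = -3 + n$
$a = 384$
$R{\left(M \right)} = M^{2}$ ($R{\left(M \right)} = M \left(-3 + 4\right) M = M 1 M = M M = M^{2}$)
$h{\left(H,B \right)} = 448$ ($h{\left(H,B \right)} = \frac{7}{6} \cdot 384 = 448$)
$h{\left(-631,R{\left(-18 \right)} \right)} - 256448 = 448 - 256448 = -256000$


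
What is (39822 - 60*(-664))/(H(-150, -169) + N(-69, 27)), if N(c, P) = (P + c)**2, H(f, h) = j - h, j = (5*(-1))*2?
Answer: 26554/641 ≈ 41.426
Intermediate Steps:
j = -10 (j = -5*2 = -10)
H(f, h) = -10 - h
(39822 - 60*(-664))/(H(-150, -169) + N(-69, 27)) = (39822 - 60*(-664))/((-10 - 1*(-169)) + (27 - 69)**2) = (39822 + 39840)/((-10 + 169) + (-42)**2) = 79662/(159 + 1764) = 79662/1923 = 79662*(1/1923) = 26554/641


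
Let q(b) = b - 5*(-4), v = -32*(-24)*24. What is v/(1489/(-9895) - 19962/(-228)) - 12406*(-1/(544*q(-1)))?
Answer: 36021281048609/169841580944 ≈ 212.09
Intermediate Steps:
v = 18432 (v = 768*24 = 18432)
q(b) = 20 + b (q(b) = b + 20 = 20 + b)
v/(1489/(-9895) - 19962/(-228)) - 12406*(-1/(544*q(-1))) = 18432/(1489/(-9895) - 19962/(-228)) - 12406*(-1/(544*(20 - 1))) = 18432/(1489*(-1/9895) - 19962*(-1/228)) - 12406/((-544*19)) = 18432/(-1489/9895 + 3327/38) - 12406/(-10336) = 18432/(32864083/376010) - 12406*(-1/10336) = 18432*(376010/32864083) + 6203/5168 = 6930616320/32864083 + 6203/5168 = 36021281048609/169841580944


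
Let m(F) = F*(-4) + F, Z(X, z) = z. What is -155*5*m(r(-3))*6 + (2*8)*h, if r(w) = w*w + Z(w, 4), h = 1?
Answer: 181366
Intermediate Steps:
r(w) = 4 + w² (r(w) = w*w + 4 = w² + 4 = 4 + w²)
m(F) = -3*F (m(F) = -4*F + F = -3*F)
-155*5*m(r(-3))*6 + (2*8)*h = -155*5*(-3*(4 + (-3)²))*6 + (2*8)*1 = -155*5*(-3*(4 + 9))*6 + 16*1 = -155*5*(-3*13)*6 + 16 = -155*5*(-39)*6 + 16 = -(-30225)*6 + 16 = -155*(-1170) + 16 = 181350 + 16 = 181366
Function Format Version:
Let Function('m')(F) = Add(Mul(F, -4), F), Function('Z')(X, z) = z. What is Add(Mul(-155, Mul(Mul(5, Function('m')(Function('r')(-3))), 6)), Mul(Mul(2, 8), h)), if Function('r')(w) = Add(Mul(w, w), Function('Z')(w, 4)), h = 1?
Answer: 181366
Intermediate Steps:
Function('r')(w) = Add(4, Pow(w, 2)) (Function('r')(w) = Add(Mul(w, w), 4) = Add(Pow(w, 2), 4) = Add(4, Pow(w, 2)))
Function('m')(F) = Mul(-3, F) (Function('m')(F) = Add(Mul(-4, F), F) = Mul(-3, F))
Add(Mul(-155, Mul(Mul(5, Function('m')(Function('r')(-3))), 6)), Mul(Mul(2, 8), h)) = Add(Mul(-155, Mul(Mul(5, Mul(-3, Add(4, Pow(-3, 2)))), 6)), Mul(Mul(2, 8), 1)) = Add(Mul(-155, Mul(Mul(5, Mul(-3, Add(4, 9))), 6)), Mul(16, 1)) = Add(Mul(-155, Mul(Mul(5, Mul(-3, 13)), 6)), 16) = Add(Mul(-155, Mul(Mul(5, -39), 6)), 16) = Add(Mul(-155, Mul(-195, 6)), 16) = Add(Mul(-155, -1170), 16) = Add(181350, 16) = 181366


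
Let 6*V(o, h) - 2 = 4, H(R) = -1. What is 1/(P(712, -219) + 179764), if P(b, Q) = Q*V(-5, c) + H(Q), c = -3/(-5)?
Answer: 1/179544 ≈ 5.5697e-6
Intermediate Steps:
c = ⅗ (c = -3*(-⅕) = ⅗ ≈ 0.60000)
V(o, h) = 1 (V(o, h) = ⅓ + (⅙)*4 = ⅓ + ⅔ = 1)
P(b, Q) = -1 + Q (P(b, Q) = Q*1 - 1 = Q - 1 = -1 + Q)
1/(P(712, -219) + 179764) = 1/((-1 - 219) + 179764) = 1/(-220 + 179764) = 1/179544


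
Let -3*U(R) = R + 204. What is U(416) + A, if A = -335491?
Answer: -1007093/3 ≈ -3.3570e+5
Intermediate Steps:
U(R) = -68 - R/3 (U(R) = -(R + 204)/3 = -(204 + R)/3 = -68 - R/3)
U(416) + A = (-68 - ⅓*416) - 335491 = (-68 - 416/3) - 335491 = -620/3 - 335491 = -1007093/3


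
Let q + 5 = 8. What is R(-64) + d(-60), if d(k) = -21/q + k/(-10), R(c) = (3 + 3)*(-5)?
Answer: -31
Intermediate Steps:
q = 3 (q = -5 + 8 = 3)
R(c) = -30 (R(c) = 6*(-5) = -30)
d(k) = -7 - k/10 (d(k) = -21/3 + k/(-10) = -21*1/3 + k*(-1/10) = -7 - k/10)
R(-64) + d(-60) = -30 + (-7 - 1/10*(-60)) = -30 + (-7 + 6) = -30 - 1 = -31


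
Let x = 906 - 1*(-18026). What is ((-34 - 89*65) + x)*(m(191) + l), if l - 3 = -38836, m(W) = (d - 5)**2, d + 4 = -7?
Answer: -505860201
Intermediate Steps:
d = -11 (d = -4 - 7 = -11)
m(W) = 256 (m(W) = (-11 - 5)**2 = (-16)**2 = 256)
x = 18932 (x = 906 + 18026 = 18932)
l = -38833 (l = 3 - 38836 = -38833)
((-34 - 89*65) + x)*(m(191) + l) = ((-34 - 89*65) + 18932)*(256 - 38833) = ((-34 - 5785) + 18932)*(-38577) = (-5819 + 18932)*(-38577) = 13113*(-38577) = -505860201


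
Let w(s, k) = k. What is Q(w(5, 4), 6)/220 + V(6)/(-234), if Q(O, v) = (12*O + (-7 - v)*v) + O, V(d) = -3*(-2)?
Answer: -617/4290 ≈ -0.14382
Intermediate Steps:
V(d) = 6
Q(O, v) = 13*O + v*(-7 - v) (Q(O, v) = (12*O + v*(-7 - v)) + O = 13*O + v*(-7 - v))
Q(w(5, 4), 6)/220 + V(6)/(-234) = (-1*6**2 - 7*6 + 13*4)/220 + 6/(-234) = (-1*36 - 42 + 52)*(1/220) + 6*(-1/234) = (-36 - 42 + 52)*(1/220) - 1/39 = -26*1/220 - 1/39 = -13/110 - 1/39 = -617/4290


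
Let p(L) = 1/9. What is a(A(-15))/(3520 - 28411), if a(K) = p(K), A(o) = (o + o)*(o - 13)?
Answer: -1/224019 ≈ -4.4639e-6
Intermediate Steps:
p(L) = ⅑
A(o) = 2*o*(-13 + o) (A(o) = (2*o)*(-13 + o) = 2*o*(-13 + o))
a(K) = ⅑
a(A(-15))/(3520 - 28411) = 1/(9*(3520 - 28411)) = (⅑)/(-24891) = (⅑)*(-1/24891) = -1/224019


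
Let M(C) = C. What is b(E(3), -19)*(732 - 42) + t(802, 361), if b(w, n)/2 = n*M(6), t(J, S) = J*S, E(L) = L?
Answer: 132202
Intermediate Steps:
b(w, n) = 12*n (b(w, n) = 2*(n*6) = 2*(6*n) = 12*n)
b(E(3), -19)*(732 - 42) + t(802, 361) = (12*(-19))*(732 - 42) + 802*361 = -228*690 + 289522 = -157320 + 289522 = 132202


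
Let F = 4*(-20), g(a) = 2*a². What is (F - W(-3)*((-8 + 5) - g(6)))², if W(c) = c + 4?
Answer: 25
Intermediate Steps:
W(c) = 4 + c
F = -80
(F - W(-3)*((-8 + 5) - g(6)))² = (-80 - (4 - 3)*((-8 + 5) - 2*6²))² = (-80 - (-3 - 2*36))² = (-80 - (-3 - 1*72))² = (-80 - (-3 - 72))² = (-80 - (-75))² = (-80 - 1*(-75))² = (-80 + 75)² = (-5)² = 25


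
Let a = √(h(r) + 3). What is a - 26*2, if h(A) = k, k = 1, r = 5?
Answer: -50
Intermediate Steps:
h(A) = 1
a = 2 (a = √(1 + 3) = √4 = 2)
a - 26*2 = 2 - 26*2 = 2 - 52 = -50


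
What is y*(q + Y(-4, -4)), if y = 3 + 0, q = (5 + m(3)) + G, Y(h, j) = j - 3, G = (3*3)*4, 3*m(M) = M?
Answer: 105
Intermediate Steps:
m(M) = M/3
G = 36 (G = 9*4 = 36)
Y(h, j) = -3 + j
q = 42 (q = (5 + (1/3)*3) + 36 = (5 + 1) + 36 = 6 + 36 = 42)
y = 3
y*(q + Y(-4, -4)) = 3*(42 + (-3 - 4)) = 3*(42 - 7) = 3*35 = 105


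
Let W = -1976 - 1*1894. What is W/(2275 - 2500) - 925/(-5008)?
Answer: 435313/25040 ≈ 17.385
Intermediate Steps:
W = -3870 (W = -1976 - 1894 = -3870)
W/(2275 - 2500) - 925/(-5008) = -3870/(2275 - 2500) - 925/(-5008) = -3870/(-225) - 925*(-1/5008) = -3870*(-1/225) + 925/5008 = 86/5 + 925/5008 = 435313/25040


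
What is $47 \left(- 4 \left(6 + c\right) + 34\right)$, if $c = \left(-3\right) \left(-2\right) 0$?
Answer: $470$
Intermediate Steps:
$c = 0$ ($c = 6 \cdot 0 = 0$)
$47 \left(- 4 \left(6 + c\right) + 34\right) = 47 \left(- 4 \left(6 + 0\right) + 34\right) = 47 \left(\left(-4\right) 6 + 34\right) = 47 \left(-24 + 34\right) = 47 \cdot 10 = 470$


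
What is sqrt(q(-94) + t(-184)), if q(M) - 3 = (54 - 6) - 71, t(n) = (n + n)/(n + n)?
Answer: I*sqrt(19) ≈ 4.3589*I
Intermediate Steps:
t(n) = 1 (t(n) = (2*n)/((2*n)) = (2*n)*(1/(2*n)) = 1)
q(M) = -20 (q(M) = 3 + ((54 - 6) - 71) = 3 + (48 - 71) = 3 - 23 = -20)
sqrt(q(-94) + t(-184)) = sqrt(-20 + 1) = sqrt(-19) = I*sqrt(19)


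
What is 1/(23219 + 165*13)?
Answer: 1/25364 ≈ 3.9426e-5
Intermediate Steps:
1/(23219 + 165*13) = 1/(23219 + 2145) = 1/25364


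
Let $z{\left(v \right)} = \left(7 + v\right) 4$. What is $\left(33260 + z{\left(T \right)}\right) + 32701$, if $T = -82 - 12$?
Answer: $65613$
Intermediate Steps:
$T = -94$ ($T = -82 - 12 = -94$)
$z{\left(v \right)} = 28 + 4 v$
$\left(33260 + z{\left(T \right)}\right) + 32701 = \left(33260 + \left(28 + 4 \left(-94\right)\right)\right) + 32701 = \left(33260 + \left(28 - 376\right)\right) + 32701 = \left(33260 - 348\right) + 32701 = 32912 + 32701 = 65613$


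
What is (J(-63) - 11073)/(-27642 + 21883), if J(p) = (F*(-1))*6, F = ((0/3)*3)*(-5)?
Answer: 11073/5759 ≈ 1.9227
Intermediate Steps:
F = 0 (F = ((0*(⅓))*3)*(-5) = (0*3)*(-5) = 0*(-5) = 0)
J(p) = 0 (J(p) = (0*(-1))*6 = 0*6 = 0)
(J(-63) - 11073)/(-27642 + 21883) = (0 - 11073)/(-27642 + 21883) = -11073/(-5759) = -11073*(-1/5759) = 11073/5759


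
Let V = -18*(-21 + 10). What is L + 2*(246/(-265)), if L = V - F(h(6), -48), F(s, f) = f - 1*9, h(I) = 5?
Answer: 67083/265 ≈ 253.14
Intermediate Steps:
F(s, f) = -9 + f (F(s, f) = f - 9 = -9 + f)
V = 198 (V = -18*(-11) = 198)
L = 255 (L = 198 - (-9 - 48) = 198 - 1*(-57) = 198 + 57 = 255)
L + 2*(246/(-265)) = 255 + 2*(246/(-265)) = 255 + 2*(246*(-1/265)) = 255 + 2*(-246/265) = 255 - 492/265 = 67083/265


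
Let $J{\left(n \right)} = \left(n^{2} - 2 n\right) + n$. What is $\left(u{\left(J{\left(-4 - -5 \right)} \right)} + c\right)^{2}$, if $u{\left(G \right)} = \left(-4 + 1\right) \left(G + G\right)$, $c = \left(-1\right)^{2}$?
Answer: $1$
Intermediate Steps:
$c = 1$
$J{\left(n \right)} = n^{2} - n$
$u{\left(G \right)} = - 6 G$ ($u{\left(G \right)} = - 3 \cdot 2 G = - 6 G$)
$\left(u{\left(J{\left(-4 - -5 \right)} \right)} + c\right)^{2} = \left(- 6 \left(-4 - -5\right) \left(-1 - -1\right) + 1\right)^{2} = \left(- 6 \left(-4 + 5\right) \left(-1 + \left(-4 + 5\right)\right) + 1\right)^{2} = \left(- 6 \cdot 1 \left(-1 + 1\right) + 1\right)^{2} = \left(- 6 \cdot 1 \cdot 0 + 1\right)^{2} = \left(\left(-6\right) 0 + 1\right)^{2} = \left(0 + 1\right)^{2} = 1^{2} = 1$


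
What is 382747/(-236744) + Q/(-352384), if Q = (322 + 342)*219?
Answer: -2645316943/1303512464 ≈ -2.0294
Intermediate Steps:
Q = 145416 (Q = 664*219 = 145416)
382747/(-236744) + Q/(-352384) = 382747/(-236744) + 145416/(-352384) = 382747*(-1/236744) + 145416*(-1/352384) = -382747/236744 - 18177/44048 = -2645316943/1303512464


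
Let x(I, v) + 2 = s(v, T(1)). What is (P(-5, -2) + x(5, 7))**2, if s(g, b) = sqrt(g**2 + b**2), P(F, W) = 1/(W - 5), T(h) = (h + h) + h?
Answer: 3067/49 - 30*sqrt(58)/7 ≈ 29.953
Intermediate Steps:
T(h) = 3*h (T(h) = 2*h + h = 3*h)
P(F, W) = 1/(-5 + W)
s(g, b) = sqrt(b**2 + g**2)
x(I, v) = -2 + sqrt(9 + v**2) (x(I, v) = -2 + sqrt((3*1)**2 + v**2) = -2 + sqrt(3**2 + v**2) = -2 + sqrt(9 + v**2))
(P(-5, -2) + x(5, 7))**2 = (1/(-5 - 2) + (-2 + sqrt(9 + 7**2)))**2 = (1/(-7) + (-2 + sqrt(9 + 49)))**2 = (-1/7 + (-2 + sqrt(58)))**2 = (-15/7 + sqrt(58))**2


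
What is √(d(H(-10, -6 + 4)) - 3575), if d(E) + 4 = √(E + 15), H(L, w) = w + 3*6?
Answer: √(-3579 + √31) ≈ 59.778*I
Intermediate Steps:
H(L, w) = 18 + w (H(L, w) = w + 18 = 18 + w)
d(E) = -4 + √(15 + E) (d(E) = -4 + √(E + 15) = -4 + √(15 + E))
√(d(H(-10, -6 + 4)) - 3575) = √((-4 + √(15 + (18 + (-6 + 4)))) - 3575) = √((-4 + √(15 + (18 - 2))) - 3575) = √((-4 + √(15 + 16)) - 3575) = √((-4 + √31) - 3575) = √(-3579 + √31)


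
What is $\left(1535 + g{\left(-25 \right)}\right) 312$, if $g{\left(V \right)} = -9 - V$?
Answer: $483912$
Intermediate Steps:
$\left(1535 + g{\left(-25 \right)}\right) 312 = \left(1535 - -16\right) 312 = \left(1535 + \left(-9 + 25\right)\right) 312 = \left(1535 + 16\right) 312 = 1551 \cdot 312 = 483912$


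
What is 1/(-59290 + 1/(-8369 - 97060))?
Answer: -105429/6250885411 ≈ -1.6866e-5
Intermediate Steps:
1/(-59290 + 1/(-8369 - 97060)) = 1/(-59290 + 1/(-105429)) = 1/(-59290 - 1/105429) = 1/(-6250885411/105429) = -105429/6250885411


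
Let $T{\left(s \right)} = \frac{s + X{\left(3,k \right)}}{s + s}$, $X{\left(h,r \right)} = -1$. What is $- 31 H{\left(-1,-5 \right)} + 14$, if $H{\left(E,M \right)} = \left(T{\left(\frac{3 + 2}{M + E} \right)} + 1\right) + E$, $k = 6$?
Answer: $- \frac{201}{10} \approx -20.1$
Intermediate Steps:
$T{\left(s \right)} = \frac{-1 + s}{2 s}$ ($T{\left(s \right)} = \frac{s - 1}{s + s} = \frac{-1 + s}{2 s}$)
$H{\left(E,M \right)} = 1 + E + \frac{\left(-1 + \frac{5}{E + M}\right) \left(\frac{E}{5} + \frac{M}{5}\right)}{2}$ ($H{\left(E,M \right)} = \left(\frac{-1 + \frac{3 + 2}{M + E}}{2 \frac{3 + 2}{M + E}} + 1\right) + E = \left(\frac{-1 + \frac{5}{E + M}}{2 \frac{5}{E + M}} + 1\right) + E = \left(\frac{\left(\frac{E}{5} + \frac{M}{5}\right) \left(-1 + \frac{5}{E + M}\right)}{2} + 1\right) + E = \left(\frac{\left(-1 + \frac{5}{E + M}\right) \left(\frac{E}{5} + \frac{M}{5}\right)}{2} + 1\right) + E = \left(1 + \frac{\left(-1 + \frac{5}{E + M}\right) \left(\frac{E}{5} + \frac{M}{5}\right)}{2}\right) + E = 1 + E + \frac{\left(-1 + \frac{5}{E + M}\right) \left(\frac{E}{5} + \frac{M}{5}\right)}{2}$)
$- 31 H{\left(-1,-5 \right)} + 14 = - 31 \left(\frac{3}{2} - - \frac{1}{2} + \frac{9}{10} \left(-1\right)\right) + 14 = - 31 \left(\frac{3}{2} + \frac{1}{2} - \frac{9}{10}\right) + 14 = \left(-31\right) \frac{11}{10} + 14 = - \frac{341}{10} + 14 = - \frac{201}{10}$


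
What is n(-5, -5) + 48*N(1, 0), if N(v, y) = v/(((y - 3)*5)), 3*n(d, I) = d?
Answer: -73/15 ≈ -4.8667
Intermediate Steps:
n(d, I) = d/3
N(v, y) = v/(-15 + 5*y) (N(v, y) = v/(((-3 + y)*5)) = v/(-15 + 5*y))
n(-5, -5) + 48*N(1, 0) = (⅓)*(-5) + 48*((⅕)*1/(-3 + 0)) = -5/3 + 48*((⅕)*1/(-3)) = -5/3 + 48*((⅕)*1*(-⅓)) = -5/3 + 48*(-1/15) = -5/3 - 16/5 = -73/15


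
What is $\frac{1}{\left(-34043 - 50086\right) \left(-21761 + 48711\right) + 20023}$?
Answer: $- \frac{1}{2267256527} \approx -4.4106 \cdot 10^{-10}$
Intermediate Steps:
$\frac{1}{\left(-34043 - 50086\right) \left(-21761 + 48711\right) + 20023} = \frac{1}{\left(-84129\right) 26950 + 20023} = \frac{1}{-2267276550 + 20023} = \frac{1}{-2267256527} = - \frac{1}{2267256527}$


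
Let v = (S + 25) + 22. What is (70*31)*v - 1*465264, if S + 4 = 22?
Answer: -324214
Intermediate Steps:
S = 18 (S = -4 + 22 = 18)
v = 65 (v = (18 + 25) + 22 = 43 + 22 = 65)
(70*31)*v - 1*465264 = (70*31)*65 - 1*465264 = 2170*65 - 465264 = 141050 - 465264 = -324214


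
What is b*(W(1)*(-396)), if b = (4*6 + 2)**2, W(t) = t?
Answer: -267696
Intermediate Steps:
b = 676 (b = (24 + 2)**2 = 26**2 = 676)
b*(W(1)*(-396)) = 676*(1*(-396)) = 676*(-396) = -267696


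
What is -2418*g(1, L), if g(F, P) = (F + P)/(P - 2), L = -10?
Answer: -3627/2 ≈ -1813.5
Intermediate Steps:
g(F, P) = (F + P)/(-2 + P)
-2418*g(1, L) = -2418*(1 - 10)/(-2 - 10) = -2418*(-9)/(-12) = -(-403)*(-9)/2 = -2418*3/4 = -3627/2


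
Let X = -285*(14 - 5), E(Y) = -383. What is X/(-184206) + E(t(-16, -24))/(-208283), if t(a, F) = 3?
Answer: 201598931/12788992766 ≈ 0.015763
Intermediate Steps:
X = -2565 (X = -285*9 = -2565)
X/(-184206) + E(t(-16, -24))/(-208283) = -2565/(-184206) - 383/(-208283) = -2565*(-1/184206) - 383*(-1/208283) = 855/61402 + 383/208283 = 201598931/12788992766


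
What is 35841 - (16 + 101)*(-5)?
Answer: 36426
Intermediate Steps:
35841 - (16 + 101)*(-5) = 35841 - 117*(-5) = 35841 - 1*(-585) = 35841 + 585 = 36426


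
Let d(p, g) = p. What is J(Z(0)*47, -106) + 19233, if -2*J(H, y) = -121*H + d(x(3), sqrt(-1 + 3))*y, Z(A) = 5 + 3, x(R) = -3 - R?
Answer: 41663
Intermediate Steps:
Z(A) = 8
J(H, y) = 3*y + 121*H/2 (J(H, y) = -(-121*H + (-3 - 1*3)*y)/2 = -(-121*H + (-3 - 3)*y)/2 = -(-121*H - 6*y)/2 = 3*y + 121*H/2)
J(Z(0)*47, -106) + 19233 = (3*(-106) + 121*(8*47)/2) + 19233 = (-318 + (121/2)*376) + 19233 = (-318 + 22748) + 19233 = 22430 + 19233 = 41663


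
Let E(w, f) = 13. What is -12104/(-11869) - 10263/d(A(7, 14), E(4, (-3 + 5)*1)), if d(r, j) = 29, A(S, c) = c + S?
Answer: -121460531/344201 ≈ -352.88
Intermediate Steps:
A(S, c) = S + c
-12104/(-11869) - 10263/d(A(7, 14), E(4, (-3 + 5)*1)) = -12104/(-11869) - 10263/29 = -12104*(-1/11869) - 10263*1/29 = 12104/11869 - 10263/29 = -121460531/344201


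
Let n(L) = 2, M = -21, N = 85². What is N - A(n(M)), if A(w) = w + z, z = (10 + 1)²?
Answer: 7102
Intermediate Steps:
N = 7225
z = 121 (z = 11² = 121)
A(w) = 121 + w (A(w) = w + 121 = 121 + w)
N - A(n(M)) = 7225 - (121 + 2) = 7225 - 1*123 = 7225 - 123 = 7102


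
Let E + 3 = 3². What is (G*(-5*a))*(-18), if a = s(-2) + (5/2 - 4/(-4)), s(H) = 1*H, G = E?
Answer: 810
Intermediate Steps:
E = 6 (E = -3 + 3² = -3 + 9 = 6)
G = 6
s(H) = H
a = 3/2 (a = -2 + (5/2 - 4/(-4)) = -2 + (5*(½) - 4*(-¼)) = -2 + (5/2 + 1) = -2 + 7/2 = 3/2 ≈ 1.5000)
(G*(-5*a))*(-18) = (6*(-5*3/2))*(-18) = (6*(-15/2))*(-18) = -45*(-18) = 810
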